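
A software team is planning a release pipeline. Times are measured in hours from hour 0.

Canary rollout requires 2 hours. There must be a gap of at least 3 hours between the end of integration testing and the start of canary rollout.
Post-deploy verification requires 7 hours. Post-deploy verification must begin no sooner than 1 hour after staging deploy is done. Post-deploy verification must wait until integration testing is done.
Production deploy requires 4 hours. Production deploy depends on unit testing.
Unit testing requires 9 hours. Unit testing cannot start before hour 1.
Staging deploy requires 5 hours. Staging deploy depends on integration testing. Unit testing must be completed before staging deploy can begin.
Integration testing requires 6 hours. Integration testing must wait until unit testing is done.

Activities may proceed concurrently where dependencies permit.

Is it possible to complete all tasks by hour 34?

Yes

Unit testing cannot begin until its own release at hour 1. It runs from hour 1 to 1 + 9 = hour 10.
Production deploy cannot begin until unit testing (finishes hour 10). It runs from hour 10 to 10 + 4 = hour 14.
Integration testing waits on unit testing (finishes hour 10), so it starts at hour 10 and finishes at 10 + 6 = hour 16.
After integration testing (finishes hour 16, plus 3-hour gap → hour 19), canary rollout can start at hour 19 and finishes at hour 21.
Staging deploy has to wait for integration testing (finishes hour 16); unit testing (finishes hour 10). The latest of these is hour 16, so staging deploy runs hour 16 to 16 + 5 = hour 21.
For post-deploy verification: staging deploy (finishes hour 21, plus 1-hour gap → hour 22); integration testing (finishes hour 16). Taking the maximum gives a start of hour 22, and it finishes at 22 + 7 = hour 29.
Every task is finished by hour 29, which is no later than the deadline of 34, so the schedule is feasible.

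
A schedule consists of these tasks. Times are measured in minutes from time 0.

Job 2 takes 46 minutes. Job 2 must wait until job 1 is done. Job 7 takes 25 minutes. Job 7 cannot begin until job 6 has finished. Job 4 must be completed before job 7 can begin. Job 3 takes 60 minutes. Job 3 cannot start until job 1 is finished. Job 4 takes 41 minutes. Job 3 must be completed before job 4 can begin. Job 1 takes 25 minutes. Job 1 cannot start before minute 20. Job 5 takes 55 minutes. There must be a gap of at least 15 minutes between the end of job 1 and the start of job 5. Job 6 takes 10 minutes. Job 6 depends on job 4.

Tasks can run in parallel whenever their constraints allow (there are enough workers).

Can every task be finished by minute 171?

Job 1 waits on its own release at minute 20, so it starts at minute 20 and finishes at 20 + 25 = minute 45.
Job 5 waits on job 1 (finishes minute 45, plus 15-minute gap → minute 60), so it starts at minute 60 and finishes at 60 + 55 = minute 115.
Job 3 waits on job 1 (finishes minute 45), so it starts at minute 45 and finishes at 45 + 60 = minute 105.
After job 3 (finishes minute 105), job 4 can start at minute 105 and finishes at minute 146.
Job 6 waits on job 4 (finishes minute 146), so it starts at minute 146 and finishes at 146 + 10 = minute 156.
Job 7 has to wait for job 6 (finishes minute 156); job 4 (finishes minute 146). The latest of these is minute 156, so job 7 runs minute 156 to 156 + 25 = minute 181.
After job 1 (finishes minute 45), job 2 can start at minute 45 and finishes at minute 91.
The earliest everything can be done is minute 181, which is after the deadline of 171, so it is not possible.

No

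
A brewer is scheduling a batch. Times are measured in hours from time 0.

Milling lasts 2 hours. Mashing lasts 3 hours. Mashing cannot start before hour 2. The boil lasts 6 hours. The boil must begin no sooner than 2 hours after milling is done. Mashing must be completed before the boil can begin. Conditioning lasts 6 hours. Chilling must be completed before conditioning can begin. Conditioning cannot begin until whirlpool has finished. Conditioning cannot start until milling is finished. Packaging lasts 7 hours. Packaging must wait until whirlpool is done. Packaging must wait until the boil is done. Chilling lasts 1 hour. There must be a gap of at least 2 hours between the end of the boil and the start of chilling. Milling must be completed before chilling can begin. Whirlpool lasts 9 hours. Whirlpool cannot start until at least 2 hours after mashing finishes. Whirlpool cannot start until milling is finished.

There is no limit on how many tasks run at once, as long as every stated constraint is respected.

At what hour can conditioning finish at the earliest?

Mashing waits on its own release at hour 2, so it starts at hour 2 and finishes at 2 + 3 = hour 5.
Milling has no prerequisites, so it starts at hour 0 and finishes at hour 2.
Whirlpool has to wait for mashing (finishes hour 5, plus 2-hour gap → hour 7); milling (finishes hour 2). The latest of these is hour 7, so whirlpool runs hour 7 to 7 + 9 = hour 16.
The boil has to wait for milling (finishes hour 2, plus 2-hour gap → hour 4); mashing (finishes hour 5). The latest of these is hour 5, so the boil runs hour 5 to 5 + 6 = hour 11.
For chilling: the boil (finishes hour 11, plus 2-hour gap → hour 13); milling (finishes hour 2). Taking the maximum gives a start of hour 13, and it finishes at 13 + 1 = hour 14.
For conditioning: chilling (finishes hour 14); whirlpool (finishes hour 16); milling (finishes hour 2). Taking the maximum gives a start of hour 16, and it finishes at 16 + 6 = hour 22.

22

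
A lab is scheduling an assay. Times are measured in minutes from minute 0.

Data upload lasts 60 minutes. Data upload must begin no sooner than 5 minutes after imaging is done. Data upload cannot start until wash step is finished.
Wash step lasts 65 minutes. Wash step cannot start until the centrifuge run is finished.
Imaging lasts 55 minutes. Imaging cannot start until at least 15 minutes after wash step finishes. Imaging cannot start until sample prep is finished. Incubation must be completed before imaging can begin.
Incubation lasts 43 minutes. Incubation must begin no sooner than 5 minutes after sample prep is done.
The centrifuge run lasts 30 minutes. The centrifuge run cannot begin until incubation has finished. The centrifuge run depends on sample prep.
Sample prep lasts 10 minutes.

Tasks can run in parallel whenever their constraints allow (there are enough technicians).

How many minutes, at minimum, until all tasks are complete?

Sample prep has no prerequisites, so it starts at minute 0 and finishes at minute 10.
Incubation waits on sample prep (finishes minute 10, plus 5-minute gap → minute 15), so it starts at minute 15 and finishes at 15 + 43 = minute 58.
The centrifuge run needs all of incubation (finishes minute 58); sample prep (finishes minute 10). That puts its earliest start at minute 58; it finishes at 58 + 30 = minute 88.
Wash step waits on the centrifuge run (finishes minute 88), so it starts at minute 88 and finishes at 88 + 65 = minute 153.
For imaging: wash step (finishes minute 153, plus 15-minute gap → minute 168); sample prep (finishes minute 10); incubation (finishes minute 58). Taking the maximum gives a start of minute 168, and it finishes at 168 + 55 = minute 223.
Data upload has to wait for imaging (finishes minute 223, plus 5-minute gap → minute 228); wash step (finishes minute 153). The latest of these is minute 228, so data upload runs minute 228 to 228 + 60 = minute 288.
All tasks are finished once the last one completes. Finish times: Sample prep at 10, Incubation at 58, The centrifuge run at 88, Wash step at 153, Imaging at 223, Data upload at 288. The latest is minute 288.

288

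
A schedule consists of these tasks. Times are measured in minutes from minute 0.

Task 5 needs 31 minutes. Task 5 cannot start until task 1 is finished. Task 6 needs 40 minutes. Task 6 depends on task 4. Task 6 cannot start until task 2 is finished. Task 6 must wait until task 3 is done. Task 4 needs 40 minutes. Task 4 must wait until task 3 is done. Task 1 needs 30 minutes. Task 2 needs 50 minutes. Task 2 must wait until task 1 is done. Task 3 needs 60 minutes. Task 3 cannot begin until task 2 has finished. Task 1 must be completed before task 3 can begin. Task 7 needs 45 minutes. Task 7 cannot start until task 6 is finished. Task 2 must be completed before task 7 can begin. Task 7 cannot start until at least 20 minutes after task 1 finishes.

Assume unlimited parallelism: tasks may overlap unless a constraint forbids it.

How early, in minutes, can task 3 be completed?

140

Task 1 can start immediately at minute 0; it finishes at minute 30.
After task 1 (finishes minute 30), task 2 can start at minute 30 and finishes at minute 80.
Task 3 needs all of task 2 (finishes minute 80); task 1 (finishes minute 30). That puts its earliest start at minute 80; it finishes at 80 + 60 = minute 140.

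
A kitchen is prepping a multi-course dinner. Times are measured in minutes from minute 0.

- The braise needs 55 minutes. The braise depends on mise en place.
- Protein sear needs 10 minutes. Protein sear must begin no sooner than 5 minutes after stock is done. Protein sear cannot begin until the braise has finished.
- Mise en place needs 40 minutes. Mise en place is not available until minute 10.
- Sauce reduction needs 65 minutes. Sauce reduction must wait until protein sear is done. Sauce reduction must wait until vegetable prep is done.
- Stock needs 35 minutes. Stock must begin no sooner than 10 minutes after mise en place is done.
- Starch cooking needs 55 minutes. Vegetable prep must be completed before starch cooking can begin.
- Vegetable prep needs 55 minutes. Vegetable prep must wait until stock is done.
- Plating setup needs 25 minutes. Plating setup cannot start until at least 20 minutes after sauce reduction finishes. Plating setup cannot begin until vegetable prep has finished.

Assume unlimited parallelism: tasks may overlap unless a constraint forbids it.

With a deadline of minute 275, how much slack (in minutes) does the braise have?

50

After its own release at minute 10, mise en place can start at minute 10 and finishes at minute 50.
The braise cannot begin until mise en place (finishes minute 50). It runs from minute 50 to 50 + 55 = minute 105.

Working backward from the deadline:
Plating setup must finish by minute 275; it takes 25 minutes, so it must start by 275 − 25 = minute 250.
Since plating setup (must start by minute 250, minus 20-minute gap → minute 230) depends on it, sauce reduction must finish by minute 230. Backing off its 65-minute duration gives a latest start of minute 165.
Since sauce reduction (must start by minute 165) depends on it, protein sear must finish by minute 165. Backing off its 10-minute duration gives a latest start of minute 155.
The braise feeds into protein sear (must start by minute 155); so the braise must finish by minute 155 and therefore start by minute 100.
So the braise can start as early as minute 50 and as late as minute 100, giving 100 − 50 = 50 minutes of slack.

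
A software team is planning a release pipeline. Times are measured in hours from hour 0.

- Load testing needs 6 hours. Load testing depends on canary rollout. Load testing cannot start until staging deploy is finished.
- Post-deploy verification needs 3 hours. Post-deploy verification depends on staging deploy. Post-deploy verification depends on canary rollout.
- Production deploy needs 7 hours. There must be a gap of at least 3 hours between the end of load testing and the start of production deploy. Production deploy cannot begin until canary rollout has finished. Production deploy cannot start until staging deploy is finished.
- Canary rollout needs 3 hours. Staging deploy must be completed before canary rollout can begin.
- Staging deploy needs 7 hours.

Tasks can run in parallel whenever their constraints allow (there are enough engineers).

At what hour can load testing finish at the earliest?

Staging deploy can start immediately at hour 0; it finishes at hour 7.
Canary rollout waits on staging deploy (finishes hour 7), so it starts at hour 7 and finishes at 7 + 3 = hour 10.
Load testing cannot start until canary rollout (finishes hour 10); staging deploy (finishes hour 7). The controlling bound is hour 10, so load testing finishes at 10 + 6 = hour 16.

16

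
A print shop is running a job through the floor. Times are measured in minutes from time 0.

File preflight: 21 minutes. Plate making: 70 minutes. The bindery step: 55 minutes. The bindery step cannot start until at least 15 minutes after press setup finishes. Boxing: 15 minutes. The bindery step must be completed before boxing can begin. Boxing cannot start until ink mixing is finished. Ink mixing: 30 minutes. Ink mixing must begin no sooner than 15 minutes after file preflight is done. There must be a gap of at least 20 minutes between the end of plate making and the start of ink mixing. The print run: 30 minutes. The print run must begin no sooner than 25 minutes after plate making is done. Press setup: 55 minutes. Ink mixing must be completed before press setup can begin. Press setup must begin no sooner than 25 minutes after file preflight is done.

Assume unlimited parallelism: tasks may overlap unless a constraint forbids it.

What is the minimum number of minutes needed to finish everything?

260

Nothing blocks plate making, so it runs from minute 0 to minute 70.
The print run waits on plate making (finishes minute 70, plus 25-minute gap → minute 95), so it starts at minute 95 and finishes at 95 + 30 = minute 125.
File preflight has no prerequisites, so it starts at minute 0 and finishes at minute 21.
Ink mixing has to wait for file preflight (finishes minute 21, plus 15-minute gap → minute 36); plate making (finishes minute 70, plus 20-minute gap → minute 90). The latest of these is minute 90, so ink mixing runs minute 90 to 90 + 30 = minute 120.
For press setup: ink mixing (finishes minute 120); file preflight (finishes minute 21, plus 25-minute gap → minute 46). Taking the maximum gives a start of minute 120, and it finishes at 120 + 55 = minute 175.
The bindery step cannot begin until press setup (finishes minute 175, plus 15-minute gap → minute 190). It runs from minute 190 to 190 + 55 = minute 245.
Boxing needs all of the bindery step (finishes minute 245); ink mixing (finishes minute 120). That puts its earliest start at minute 245; it finishes at 245 + 15 = minute 260.
All tasks are finished once the last one completes. Finish times: File preflight at 21, Plate making at 70, Ink mixing at 120, Press setup at 175, The print run at 125, The bindery step at 245, Boxing at 260. The latest is minute 260.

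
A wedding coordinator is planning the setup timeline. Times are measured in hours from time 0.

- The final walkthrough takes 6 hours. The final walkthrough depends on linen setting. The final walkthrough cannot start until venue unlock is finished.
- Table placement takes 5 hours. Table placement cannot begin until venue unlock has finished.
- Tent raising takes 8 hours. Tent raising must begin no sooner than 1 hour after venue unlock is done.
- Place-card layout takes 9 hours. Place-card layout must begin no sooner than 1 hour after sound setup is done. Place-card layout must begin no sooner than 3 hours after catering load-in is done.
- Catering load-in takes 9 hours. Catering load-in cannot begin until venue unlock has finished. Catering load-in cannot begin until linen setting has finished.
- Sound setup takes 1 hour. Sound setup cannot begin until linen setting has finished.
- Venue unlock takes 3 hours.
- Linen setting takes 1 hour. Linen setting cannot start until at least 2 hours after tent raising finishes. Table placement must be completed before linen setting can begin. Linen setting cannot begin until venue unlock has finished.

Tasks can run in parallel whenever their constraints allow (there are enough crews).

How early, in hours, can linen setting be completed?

Nothing blocks venue unlock, so it runs from hour 0 to hour 3.
After venue unlock (finishes hour 3), table placement can start at hour 3 and finishes at hour 8.
Tent raising waits on venue unlock (finishes hour 3, plus 1-hour gap → hour 4), so it starts at hour 4 and finishes at 4 + 8 = hour 12.
Linen setting cannot start until tent raising (finishes hour 12, plus 2-hour gap → hour 14); table placement (finishes hour 8); venue unlock (finishes hour 3). The controlling bound is hour 14, so linen setting finishes at 14 + 1 = hour 15.

15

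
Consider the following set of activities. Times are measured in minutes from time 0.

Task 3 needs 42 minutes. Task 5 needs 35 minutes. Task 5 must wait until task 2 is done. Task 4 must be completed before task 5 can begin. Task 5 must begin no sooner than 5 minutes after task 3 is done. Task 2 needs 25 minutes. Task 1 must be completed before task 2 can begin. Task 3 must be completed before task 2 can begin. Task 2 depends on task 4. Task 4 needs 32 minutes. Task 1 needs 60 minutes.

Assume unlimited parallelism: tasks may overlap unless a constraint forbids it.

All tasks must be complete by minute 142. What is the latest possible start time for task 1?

Nothing follows task 5; the deadline of minute 142 is its only limit. It must start by 142 − 35 = minute 107.
Since task 5 (must start by minute 107) depends on it, task 2 must finish by minute 107. Backing off its 25-minute duration gives a latest start of minute 82.
Task 1 feeds into task 2 (must start by minute 82); so task 1 must finish by minute 82 and therefore start by minute 22.

22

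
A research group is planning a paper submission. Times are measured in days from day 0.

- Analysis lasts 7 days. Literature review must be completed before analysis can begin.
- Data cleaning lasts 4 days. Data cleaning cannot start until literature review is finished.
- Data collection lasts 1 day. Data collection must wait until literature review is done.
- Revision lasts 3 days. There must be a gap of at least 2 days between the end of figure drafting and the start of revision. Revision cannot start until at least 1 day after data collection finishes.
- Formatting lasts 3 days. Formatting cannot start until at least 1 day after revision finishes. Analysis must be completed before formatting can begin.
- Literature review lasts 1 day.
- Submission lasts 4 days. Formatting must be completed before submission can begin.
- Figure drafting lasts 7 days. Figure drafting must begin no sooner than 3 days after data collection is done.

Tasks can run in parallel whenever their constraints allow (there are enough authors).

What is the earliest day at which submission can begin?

Literature review can start immediately at day 0; it finishes at day 1.
Analysis cannot begin until literature review (finishes day 1). It runs from day 1 to 1 + 7 = day 8.
After literature review (finishes day 1), data collection can start at day 1 and finishes at day 2.
Figure drafting cannot begin until data collection (finishes day 2, plus 3-day gap → day 5). It runs from day 5 to 5 + 7 = day 12.
For revision: figure drafting (finishes day 12, plus 2-day gap → day 14); data collection (finishes day 2, plus 1-day gap → day 3). Taking the maximum gives a start of day 14, and it finishes at 14 + 3 = day 17.
Formatting has to wait for revision (finishes day 17, plus 1-day gap → day 18); analysis (finishes day 8). The latest of these is day 18, so formatting runs day 18 to 18 + 3 = day 21.
Submission waits on formatting (finishes day 21), so the earliest it can start is day 21.

21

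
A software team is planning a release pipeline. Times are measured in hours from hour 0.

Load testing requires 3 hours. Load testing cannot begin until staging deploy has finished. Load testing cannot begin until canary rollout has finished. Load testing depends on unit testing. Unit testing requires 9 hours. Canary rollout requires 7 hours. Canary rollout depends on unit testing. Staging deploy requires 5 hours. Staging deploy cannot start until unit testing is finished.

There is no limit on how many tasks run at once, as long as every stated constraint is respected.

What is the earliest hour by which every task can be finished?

19

Unit testing can start immediately at hour 0; it finishes at hour 9.
Canary rollout cannot begin until unit testing (finishes hour 9). It runs from hour 9 to 9 + 7 = hour 16.
After unit testing (finishes hour 9), staging deploy can start at hour 9 and finishes at hour 14.
Load testing has to wait for staging deploy (finishes hour 14); canary rollout (finishes hour 16); unit testing (finishes hour 9). The latest of these is hour 16, so load testing runs hour 16 to 16 + 3 = hour 19.
All tasks are finished once the last one completes. Finish times: Unit testing at 9, Staging deploy at 14, Canary rollout at 16, Load testing at 19. The latest is hour 19.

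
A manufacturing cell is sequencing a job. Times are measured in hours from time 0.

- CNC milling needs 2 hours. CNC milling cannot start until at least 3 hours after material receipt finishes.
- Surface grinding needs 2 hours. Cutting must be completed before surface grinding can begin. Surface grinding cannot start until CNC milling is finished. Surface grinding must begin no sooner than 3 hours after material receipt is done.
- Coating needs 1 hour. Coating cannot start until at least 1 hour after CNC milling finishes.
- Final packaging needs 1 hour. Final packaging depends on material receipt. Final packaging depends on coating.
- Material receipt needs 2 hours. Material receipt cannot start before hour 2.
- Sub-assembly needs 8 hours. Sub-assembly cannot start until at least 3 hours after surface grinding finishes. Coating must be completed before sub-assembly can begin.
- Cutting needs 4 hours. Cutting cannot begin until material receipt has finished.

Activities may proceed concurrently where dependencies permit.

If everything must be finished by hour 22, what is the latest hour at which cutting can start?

5

Sub-assembly has no dependents, so it just needs to finish by hour 22. Starting by 22 − 8 = hour 14 achieves that.
Surface grinding must finish before sub-assembly (must start by hour 14, minus 3-hour gap → hour 11). With a 2-hour duration, surface grinding must start by 11 − 2 = hour 9.
Cutting has to be done before surface grinding (must start by hour 9). That means finishing by hour 9, i.e. starting by 9 − 4 = hour 5.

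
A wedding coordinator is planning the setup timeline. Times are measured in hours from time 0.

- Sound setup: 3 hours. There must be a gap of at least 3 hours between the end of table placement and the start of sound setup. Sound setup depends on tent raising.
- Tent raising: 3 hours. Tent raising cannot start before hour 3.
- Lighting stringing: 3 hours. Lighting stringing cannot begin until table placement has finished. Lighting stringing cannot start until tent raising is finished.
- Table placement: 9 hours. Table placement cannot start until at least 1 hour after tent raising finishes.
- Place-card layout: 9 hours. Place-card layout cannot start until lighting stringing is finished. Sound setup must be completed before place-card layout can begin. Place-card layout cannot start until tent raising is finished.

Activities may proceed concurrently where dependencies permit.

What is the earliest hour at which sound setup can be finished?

Tent raising cannot begin until its own release at hour 3. It runs from hour 3 to 3 + 3 = hour 6.
Table placement cannot begin until tent raising (finishes hour 6, plus 1-hour gap → hour 7). It runs from hour 7 to 7 + 9 = hour 16.
Sound setup cannot start until table placement (finishes hour 16, plus 3-hour gap → hour 19); tent raising (finishes hour 6). The controlling bound is hour 19, so sound setup finishes at 19 + 3 = hour 22.

22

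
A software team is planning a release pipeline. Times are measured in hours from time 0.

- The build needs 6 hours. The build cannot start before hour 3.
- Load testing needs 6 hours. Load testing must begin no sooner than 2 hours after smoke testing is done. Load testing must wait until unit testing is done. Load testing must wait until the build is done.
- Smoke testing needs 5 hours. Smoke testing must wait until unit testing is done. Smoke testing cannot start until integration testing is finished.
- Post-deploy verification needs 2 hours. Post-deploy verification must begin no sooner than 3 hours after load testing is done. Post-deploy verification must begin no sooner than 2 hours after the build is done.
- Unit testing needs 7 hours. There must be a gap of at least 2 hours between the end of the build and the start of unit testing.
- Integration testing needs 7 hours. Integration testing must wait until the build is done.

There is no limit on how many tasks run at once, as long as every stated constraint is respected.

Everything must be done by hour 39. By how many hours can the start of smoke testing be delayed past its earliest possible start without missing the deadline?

3

The build waits on its own release at hour 3, so it starts at hour 3 and finishes at 3 + 6 = hour 9.
Integration testing cannot begin until the build (finishes hour 9). It runs from hour 9 to 9 + 7 = hour 16.
After the build (finishes hour 9, plus 2-hour gap → hour 11), unit testing can start at hour 11 and finishes at hour 18.
Smoke testing needs all of unit testing (finishes hour 18); integration testing (finishes hour 16). That puts its earliest start at hour 18; it finishes at 18 + 5 = hour 23.

Working backward from the deadline:
Post-deploy verification has no dependents, so it just needs to finish by hour 39. Starting by 39 − 2 = hour 37 achieves that.
Load testing must finish before post-deploy verification (must start by hour 37, minus 3-hour gap → hour 34). With a 6-hour duration, load testing must start by 34 − 6 = hour 28.
Smoke testing has to be done before load testing (must start by hour 28, minus 2-hour gap → hour 26). That means finishing by hour 26, i.e. starting by 26 − 5 = hour 21.
So smoke testing can start as early as hour 18 and as late as hour 21, giving 21 − 18 = 3 hours of slack.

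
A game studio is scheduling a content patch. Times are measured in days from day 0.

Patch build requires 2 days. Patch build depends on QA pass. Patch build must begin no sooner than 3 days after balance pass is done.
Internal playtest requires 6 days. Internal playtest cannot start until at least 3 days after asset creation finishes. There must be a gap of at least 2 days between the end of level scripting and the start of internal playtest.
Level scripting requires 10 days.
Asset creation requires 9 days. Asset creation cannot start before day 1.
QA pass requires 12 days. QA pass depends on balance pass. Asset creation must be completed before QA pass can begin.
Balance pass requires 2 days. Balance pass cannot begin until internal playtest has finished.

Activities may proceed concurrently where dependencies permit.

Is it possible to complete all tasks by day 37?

Level scripting can start immediately at day 0; it finishes at day 10.
Asset creation waits on its own release at day 1, so it starts at day 1 and finishes at 1 + 9 = day 10.
For internal playtest: asset creation (finishes day 10, plus 3-day gap → day 13); level scripting (finishes day 10, plus 2-day gap → day 12). Taking the maximum gives a start of day 13, and it finishes at 13 + 6 = day 19.
After internal playtest (finishes day 19), balance pass can start at day 19 and finishes at day 21.
For QA pass: balance pass (finishes day 21); asset creation (finishes day 10). Taking the maximum gives a start of day 21, and it finishes at 21 + 12 = day 33.
Patch build has to wait for QA pass (finishes day 33); balance pass (finishes day 21, plus 3-day gap → day 24). The latest of these is day 33, so patch build runs day 33 to 33 + 2 = day 35.
Every task is finished by day 35, which is no later than the deadline of 37, so the schedule is feasible.

Yes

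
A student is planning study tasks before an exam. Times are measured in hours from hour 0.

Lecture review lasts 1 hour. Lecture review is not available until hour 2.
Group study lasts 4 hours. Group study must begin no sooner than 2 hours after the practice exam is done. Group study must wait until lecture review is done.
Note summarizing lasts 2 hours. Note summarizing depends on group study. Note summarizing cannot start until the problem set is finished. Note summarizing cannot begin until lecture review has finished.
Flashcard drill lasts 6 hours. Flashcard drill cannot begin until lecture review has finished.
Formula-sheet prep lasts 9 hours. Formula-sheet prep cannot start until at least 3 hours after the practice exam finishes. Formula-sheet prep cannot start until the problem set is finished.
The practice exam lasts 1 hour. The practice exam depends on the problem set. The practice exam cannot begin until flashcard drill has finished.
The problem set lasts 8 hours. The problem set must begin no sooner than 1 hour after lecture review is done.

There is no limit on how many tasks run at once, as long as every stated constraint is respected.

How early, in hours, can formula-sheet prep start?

16

After its own release at hour 2, lecture review can start at hour 2 and finishes at hour 3.
Flashcard drill waits on lecture review (finishes hour 3), so it starts at hour 3 and finishes at 3 + 6 = hour 9.
The problem set cannot begin until lecture review (finishes hour 3, plus 1-hour gap → hour 4). It runs from hour 4 to 4 + 8 = hour 12.
For the practice exam: the problem set (finishes hour 12); flashcard drill (finishes hour 9). Taking the maximum gives a start of hour 12, and it finishes at 12 + 1 = hour 13.
Formula-sheet prep waits on the practice exam (finishes hour 13, plus 3-hour gap → hour 16); the problem set (finishes hour 12). The latest of these is hour 16, which is the earliest formula-sheet prep can start.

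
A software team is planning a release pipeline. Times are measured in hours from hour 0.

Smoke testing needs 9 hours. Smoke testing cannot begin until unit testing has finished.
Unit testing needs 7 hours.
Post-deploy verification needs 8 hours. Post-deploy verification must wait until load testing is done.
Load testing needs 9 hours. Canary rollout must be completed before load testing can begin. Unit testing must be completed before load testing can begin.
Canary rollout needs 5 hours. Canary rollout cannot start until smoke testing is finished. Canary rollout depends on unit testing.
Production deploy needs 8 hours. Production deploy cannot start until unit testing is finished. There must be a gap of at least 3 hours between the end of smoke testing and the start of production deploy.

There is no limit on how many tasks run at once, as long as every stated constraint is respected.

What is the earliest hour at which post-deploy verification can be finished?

38

Unit testing can start immediately at hour 0; it finishes at hour 7.
Smoke testing waits on unit testing (finishes hour 7), so it starts at hour 7 and finishes at 7 + 9 = hour 16.
Canary rollout has to wait for smoke testing (finishes hour 16); unit testing (finishes hour 7). The latest of these is hour 16, so canary rollout runs hour 16 to 16 + 5 = hour 21.
Load testing has to wait for canary rollout (finishes hour 21); unit testing (finishes hour 7). The latest of these is hour 21, so load testing runs hour 21 to 21 + 9 = hour 30.
After load testing (finishes hour 30), post-deploy verification can start at hour 30 and finishes at hour 38.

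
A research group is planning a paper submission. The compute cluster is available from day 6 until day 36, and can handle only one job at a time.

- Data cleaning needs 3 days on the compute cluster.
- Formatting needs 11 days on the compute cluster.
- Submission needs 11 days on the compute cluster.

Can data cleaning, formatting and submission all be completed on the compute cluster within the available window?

Yes

The compute cluster window is 36 − 6 = 30 days.
Running back to back, the jobs need 3 + 11 + 11 = 25 days on the compute cluster.
Since 25 ≤ 30, they fit within the window.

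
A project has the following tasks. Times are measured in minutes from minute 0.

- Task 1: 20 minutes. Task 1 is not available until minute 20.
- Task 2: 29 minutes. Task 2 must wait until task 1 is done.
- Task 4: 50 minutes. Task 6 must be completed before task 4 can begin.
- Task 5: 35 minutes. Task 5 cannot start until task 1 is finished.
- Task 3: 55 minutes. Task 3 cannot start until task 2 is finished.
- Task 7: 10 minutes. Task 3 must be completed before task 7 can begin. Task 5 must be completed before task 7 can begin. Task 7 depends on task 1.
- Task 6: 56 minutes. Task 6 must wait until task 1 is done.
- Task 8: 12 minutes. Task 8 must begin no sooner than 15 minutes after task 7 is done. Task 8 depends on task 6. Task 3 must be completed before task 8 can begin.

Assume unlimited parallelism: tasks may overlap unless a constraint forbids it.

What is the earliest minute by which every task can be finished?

Task 1 cannot begin until its own release at minute 20. It runs from minute 20 to 20 + 20 = minute 40.
Task 6 waits on task 1 (finishes minute 40), so it starts at minute 40 and finishes at 40 + 56 = minute 96.
Task 4 waits on task 6 (finishes minute 96), so it starts at minute 96 and finishes at 96 + 50 = minute 146.
After task 1 (finishes minute 40), task 5 can start at minute 40 and finishes at minute 75.
After task 1 (finishes minute 40), task 2 can start at minute 40 and finishes at minute 69.
After task 2 (finishes minute 69), task 3 can start at minute 69 and finishes at minute 124.
Task 7 needs all of task 3 (finishes minute 124); task 5 (finishes minute 75); task 1 (finishes minute 40). That puts its earliest start at minute 124; it finishes at 124 + 10 = minute 134.
For task 8: task 7 (finishes minute 134, plus 15-minute gap → minute 149); task 6 (finishes minute 96); task 3 (finishes minute 124). Taking the maximum gives a start of minute 149, and it finishes at 149 + 12 = minute 161.
All tasks are finished once the last one completes. Finish times: Task 1 at 40, Task 2 at 69, Task 3 at 124, Task 4 at 146, Task 5 at 75, Task 6 at 96, Task 7 at 134, Task 8 at 161. The latest is minute 161.

161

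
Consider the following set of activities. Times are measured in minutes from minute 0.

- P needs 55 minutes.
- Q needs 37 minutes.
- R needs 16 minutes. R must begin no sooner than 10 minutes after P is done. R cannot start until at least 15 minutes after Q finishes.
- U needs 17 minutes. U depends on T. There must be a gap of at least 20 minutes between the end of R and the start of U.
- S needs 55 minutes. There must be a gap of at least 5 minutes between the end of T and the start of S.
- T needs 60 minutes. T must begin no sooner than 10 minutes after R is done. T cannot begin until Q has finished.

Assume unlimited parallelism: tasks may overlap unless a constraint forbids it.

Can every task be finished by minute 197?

No

Q has no prerequisites, so it starts at minute 0 and finishes at minute 37.
P has no prerequisites, so it starts at minute 0 and finishes at minute 55.
For R: P (finishes minute 55, plus 10-minute gap → minute 65); Q (finishes minute 37, plus 15-minute gap → minute 52). Taking the maximum gives a start of minute 65, and it finishes at 65 + 16 = minute 81.
T needs all of R (finishes minute 81, plus 10-minute gap → minute 91); Q (finishes minute 37). That puts its earliest start at minute 91; it finishes at 91 + 60 = minute 151.
For U: T (finishes minute 151); R (finishes minute 81, plus 20-minute gap → minute 101). Taking the maximum gives a start of minute 151, and it finishes at 151 + 17 = minute 168.
S waits on T (finishes minute 151, plus 5-minute gap → minute 156), so it starts at minute 156 and finishes at 156 + 55 = minute 211.
The earliest everything can be done is minute 211, which is after the deadline of 197, so it is not possible.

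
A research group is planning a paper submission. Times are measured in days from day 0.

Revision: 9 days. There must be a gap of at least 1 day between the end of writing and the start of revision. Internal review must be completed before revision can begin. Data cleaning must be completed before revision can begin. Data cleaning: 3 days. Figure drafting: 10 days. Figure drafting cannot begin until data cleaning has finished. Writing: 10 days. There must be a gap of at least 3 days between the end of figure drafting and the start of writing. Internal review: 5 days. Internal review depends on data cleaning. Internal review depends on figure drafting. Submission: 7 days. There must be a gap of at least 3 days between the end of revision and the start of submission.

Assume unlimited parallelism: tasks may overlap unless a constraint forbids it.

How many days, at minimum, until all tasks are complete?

46

Data cleaning has no prerequisites, so it starts at day 0 and finishes at day 3.
After data cleaning (finishes day 3), figure drafting can start at day 3 and finishes at day 13.
Internal review has to wait for data cleaning (finishes day 3); figure drafting (finishes day 13). The latest of these is day 13, so internal review runs day 13 to 13 + 5 = day 18.
Writing waits on figure drafting (finishes day 13, plus 3-day gap → day 16), so it starts at day 16 and finishes at 16 + 10 = day 26.
Revision needs all of writing (finishes day 26, plus 1-day gap → day 27); internal review (finishes day 18); data cleaning (finishes day 3). That puts its earliest start at day 27; it finishes at 27 + 9 = day 36.
Submission waits on revision (finishes day 36, plus 3-day gap → day 39), so it starts at day 39 and finishes at 39 + 7 = day 46.
All tasks are finished once the last one completes. Finish times: Data cleaning at 3, Figure drafting at 13, Writing at 26, Internal review at 18, Revision at 36, Submission at 46. The latest is day 46.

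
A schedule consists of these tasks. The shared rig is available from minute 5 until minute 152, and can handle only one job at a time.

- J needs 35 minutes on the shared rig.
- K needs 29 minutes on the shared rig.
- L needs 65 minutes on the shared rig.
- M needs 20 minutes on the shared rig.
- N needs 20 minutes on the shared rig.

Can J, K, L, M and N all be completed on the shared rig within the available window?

No

The shared rig window is 152 − 5 = 147 minutes.
Running back to back, the jobs need 35 + 29 + 65 + 20 + 20 = 169 minutes on the shared rig.
Since 169 > 147, they cannot all fit.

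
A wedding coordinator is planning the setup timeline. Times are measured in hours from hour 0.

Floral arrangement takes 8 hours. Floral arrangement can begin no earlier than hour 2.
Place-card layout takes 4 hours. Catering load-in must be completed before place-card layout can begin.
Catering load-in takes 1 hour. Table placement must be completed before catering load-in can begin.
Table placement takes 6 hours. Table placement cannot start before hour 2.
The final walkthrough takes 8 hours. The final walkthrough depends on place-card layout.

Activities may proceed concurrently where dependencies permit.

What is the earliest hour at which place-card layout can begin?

Table placement waits on its own release at hour 2, so it starts at hour 2 and finishes at 2 + 6 = hour 8.
After table placement (finishes hour 8), catering load-in can start at hour 8 and finishes at hour 9.
Place-card layout waits on catering load-in (finishes hour 9), so the earliest it can start is hour 9.

9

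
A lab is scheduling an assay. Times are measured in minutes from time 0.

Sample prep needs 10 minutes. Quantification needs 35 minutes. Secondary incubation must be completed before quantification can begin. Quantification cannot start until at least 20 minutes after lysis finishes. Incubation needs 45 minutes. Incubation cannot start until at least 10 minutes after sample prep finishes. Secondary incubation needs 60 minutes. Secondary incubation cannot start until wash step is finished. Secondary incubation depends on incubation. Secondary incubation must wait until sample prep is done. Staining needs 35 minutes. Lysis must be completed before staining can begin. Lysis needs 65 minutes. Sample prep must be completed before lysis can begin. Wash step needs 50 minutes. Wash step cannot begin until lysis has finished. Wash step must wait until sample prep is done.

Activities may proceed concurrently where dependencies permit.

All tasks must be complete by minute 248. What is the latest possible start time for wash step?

103

Quantification has no dependents, so it just needs to finish by minute 248. Starting by 248 − 35 = minute 213 achieves that.
Secondary incubation feeds into quantification (must start by minute 213); so secondary incubation must finish by minute 213 and therefore start by minute 153.
Wash step has to be done before secondary incubation (must start by minute 153). That means finishing by minute 153, i.e. starting by 153 − 50 = minute 103.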